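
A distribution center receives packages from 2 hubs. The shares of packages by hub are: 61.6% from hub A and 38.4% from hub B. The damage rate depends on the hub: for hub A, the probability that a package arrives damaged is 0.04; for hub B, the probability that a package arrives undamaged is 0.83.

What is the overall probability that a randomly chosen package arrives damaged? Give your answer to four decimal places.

0.0899

P(D|B) = 1 − 0.83 = 0.17.
P(D) = P(D|A)·P(A) + P(D|B)·P(B)
      = 0.04·0.616 + 0.17·0.384
      = 0.02464 + 0.06528 = 0.08992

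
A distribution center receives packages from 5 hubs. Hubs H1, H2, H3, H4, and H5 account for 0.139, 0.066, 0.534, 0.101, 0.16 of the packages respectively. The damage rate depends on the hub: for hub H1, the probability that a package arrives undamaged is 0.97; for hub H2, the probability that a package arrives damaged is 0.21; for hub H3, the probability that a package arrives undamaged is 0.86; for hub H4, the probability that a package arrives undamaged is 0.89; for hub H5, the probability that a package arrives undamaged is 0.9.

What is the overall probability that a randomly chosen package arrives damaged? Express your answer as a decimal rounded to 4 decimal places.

P(D|H1) = 1 − 0.97 = 0.03.
P(D|H3) = 1 − 0.86 = 0.14.
P(D|H4) = 1 − 0.89 = 0.11.
P(D|H5) = 1 − 0.9 = 0.1.
P(D) = P(D|H1)·P(H1) + P(D|H2)·P(H2) + P(D|H3)·P(H3) + P(D|H4)·P(H4) + P(D|H5)·P(H5)
      = 0.03·0.139 + 0.21·0.066 + 0.14·0.534 + 0.11·0.101 + 0.1·0.16
      = 0.00417 + 0.01386 + 0.07476 + 0.01111 + 0.016 = 0.1199

P(D) ≈ 0.1199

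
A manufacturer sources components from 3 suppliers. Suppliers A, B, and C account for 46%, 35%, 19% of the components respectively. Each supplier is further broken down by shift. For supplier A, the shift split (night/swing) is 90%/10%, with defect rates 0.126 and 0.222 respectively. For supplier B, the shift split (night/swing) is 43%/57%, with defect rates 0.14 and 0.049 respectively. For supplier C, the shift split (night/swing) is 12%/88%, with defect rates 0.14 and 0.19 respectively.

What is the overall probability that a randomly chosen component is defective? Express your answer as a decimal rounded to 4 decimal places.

0.1282

P(D|A) = 0.9·0.126 + 0.1·0.222 = 0.1134 + 0.0222 = 0.1356
P(D|B) = 0.43·0.14 + 0.57·0.049 = 0.0602 + 0.02793 = 0.08813
P(D|C) = 0.12·0.14 + 0.88·0.19 = 0.0168 + 0.1672 = 0.184
Then overall,
P(D) = 0.46·0.1356 + 0.35·0.08813 + 0.19·0.184
      = 0.062376 + 0.0308455 + 0.03496 = 0.1281815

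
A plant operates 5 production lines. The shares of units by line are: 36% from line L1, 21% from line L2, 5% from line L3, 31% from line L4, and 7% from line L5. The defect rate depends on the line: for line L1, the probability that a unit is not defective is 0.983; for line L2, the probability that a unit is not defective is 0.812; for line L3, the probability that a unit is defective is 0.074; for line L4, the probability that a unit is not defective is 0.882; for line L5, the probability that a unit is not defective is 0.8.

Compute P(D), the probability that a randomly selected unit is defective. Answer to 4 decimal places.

0.0999

P(D|L1) = 1 − 0.983 = 0.017.
P(D|L2) = 1 − 0.812 = 0.188.
P(D|L4) = 1 − 0.882 = 0.118.
P(D|L5) = 1 − 0.8 = 0.2.
By the law of total probability,
P(D) = P(D|L1)·P(L1) + P(D|L2)·P(L2) + P(D|L3)·P(L3) + P(D|L4)·P(L4) + P(D|L5)·P(L5)
      = 0.017·0.36 + 0.188·0.21 + 0.074·0.05 + 0.118·0.31 + 0.2·0.07
      = 0.00612 + 0.03948 + 0.0037 + 0.03658 + 0.014 = 0.09988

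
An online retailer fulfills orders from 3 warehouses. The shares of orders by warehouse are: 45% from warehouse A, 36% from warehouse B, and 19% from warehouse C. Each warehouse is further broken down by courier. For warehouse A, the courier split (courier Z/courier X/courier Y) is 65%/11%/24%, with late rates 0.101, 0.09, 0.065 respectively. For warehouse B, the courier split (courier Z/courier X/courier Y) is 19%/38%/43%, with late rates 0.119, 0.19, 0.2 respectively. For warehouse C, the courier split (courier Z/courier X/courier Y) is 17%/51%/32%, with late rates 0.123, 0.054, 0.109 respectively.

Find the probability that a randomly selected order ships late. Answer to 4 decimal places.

0.1219

P(L|A) = 0.65·0.101 + 0.11·0.09 + 0.24·0.065 = 0.06565 + 0.0099 + 0.0156 = 0.09115
P(L|B) = 0.19·0.119 + 0.38·0.19 + 0.43·0.2 = 0.02261 + 0.0722 + 0.086 = 0.18081
P(L|C) = 0.17·0.123 + 0.51·0.054 + 0.32·0.109 = 0.02091 + 0.02754 + 0.03488 = 0.08333
By total probability over the outer partition,
P(L) = 0.45·0.09115 + 0.36·0.18081 + 0.19·0.08333
      = 0.0410175 + 0.0650916 + 0.0158327 = 0.1219418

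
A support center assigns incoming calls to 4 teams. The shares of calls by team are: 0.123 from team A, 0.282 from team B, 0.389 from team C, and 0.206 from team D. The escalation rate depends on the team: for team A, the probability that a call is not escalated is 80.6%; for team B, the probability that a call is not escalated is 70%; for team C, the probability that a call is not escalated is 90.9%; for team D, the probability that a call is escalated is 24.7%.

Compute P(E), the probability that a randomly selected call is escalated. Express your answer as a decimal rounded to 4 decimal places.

0.1947

P(E|A) = 1 − 0.806 = 0.194.
P(E|B) = 1 − 0.7 = 0.3.
P(E|C) = 1 − 0.909 = 0.091.
P(E) = P(E|A)·P(A) + P(E|B)·P(B) + P(E|C)·P(C) + P(E|D)·P(D)
      = 0.194·0.123 + 0.3·0.282 + 0.091·0.389 + 0.247·0.206
      = 0.023862 + 0.0846 + 0.035399 + 0.050882 = 0.194743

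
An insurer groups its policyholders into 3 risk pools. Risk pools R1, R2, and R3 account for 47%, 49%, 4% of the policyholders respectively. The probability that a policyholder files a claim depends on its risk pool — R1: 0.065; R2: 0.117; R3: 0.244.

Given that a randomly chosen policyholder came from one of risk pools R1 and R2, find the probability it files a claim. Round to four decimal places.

Let S = {R1, R2}.
P(S) = 0.47 + 0.49 = 0.96.
P(C ∩ S) = 0.065·0.47 + 0.117·0.49 = 0.03055 + 0.05733 = 0.08788.
P(C | S) = 0.08788 / 0.96 = 0.091542…

0.0915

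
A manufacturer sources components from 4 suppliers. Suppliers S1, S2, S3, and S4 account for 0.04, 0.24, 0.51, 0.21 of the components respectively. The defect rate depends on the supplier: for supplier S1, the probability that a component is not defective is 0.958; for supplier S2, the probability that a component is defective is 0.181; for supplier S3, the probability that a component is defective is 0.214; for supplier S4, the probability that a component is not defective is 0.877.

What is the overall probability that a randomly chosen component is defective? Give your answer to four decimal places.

0.1801

P(D|S1) = 1 − 0.958 = 0.042.
P(D|S4) = 1 − 0.877 = 0.123.
P(D) = P(D|S1)·P(S1) + P(D|S2)·P(S2) + P(D|S3)·P(S3) + P(D|S4)·P(S4)
      = 0.042·0.04 + 0.181·0.24 + 0.214·0.51 + 0.123·0.21
      = 0.00168 + 0.04344 + 0.10914 + 0.02583 = 0.18009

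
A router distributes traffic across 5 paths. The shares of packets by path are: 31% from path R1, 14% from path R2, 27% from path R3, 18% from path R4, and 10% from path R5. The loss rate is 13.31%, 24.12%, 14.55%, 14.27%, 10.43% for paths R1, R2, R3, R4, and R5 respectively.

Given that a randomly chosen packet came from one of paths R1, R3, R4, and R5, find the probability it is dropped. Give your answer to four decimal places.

Let S = {R1, R3, R4, R5}.
P(S) = 0.31 + 0.27 + 0.18 + 0.1 = 0.86.
P(L ∩ S) = 0.1331·0.31 + 0.1455·0.27 + 0.1427·0.18 + 0.1043·0.1 = 0.041261 + 0.039285 + 0.025686 + 0.01043 = 0.116662.
P(L | S) = 0.116662 / 0.86 = 0.135653…

P(L|S) ≈ 0.1357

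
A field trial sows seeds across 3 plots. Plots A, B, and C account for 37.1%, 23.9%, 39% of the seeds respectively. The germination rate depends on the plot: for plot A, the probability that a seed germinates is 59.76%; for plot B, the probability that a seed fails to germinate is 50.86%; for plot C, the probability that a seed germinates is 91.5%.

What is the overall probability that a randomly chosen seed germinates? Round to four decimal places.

0.6960

P(G|B) = 1 − 0.5086 = 0.4914.
Using total probability over the partition,
P(G) = P(G|A)·P(A) + P(G|B)·P(B) + P(G|C)·P(C)
      = 0.5976·0.371 + 0.4914·0.239 + 0.915·0.39
      = 0.2217096 + 0.1174446 + 0.35685 = 0.6960042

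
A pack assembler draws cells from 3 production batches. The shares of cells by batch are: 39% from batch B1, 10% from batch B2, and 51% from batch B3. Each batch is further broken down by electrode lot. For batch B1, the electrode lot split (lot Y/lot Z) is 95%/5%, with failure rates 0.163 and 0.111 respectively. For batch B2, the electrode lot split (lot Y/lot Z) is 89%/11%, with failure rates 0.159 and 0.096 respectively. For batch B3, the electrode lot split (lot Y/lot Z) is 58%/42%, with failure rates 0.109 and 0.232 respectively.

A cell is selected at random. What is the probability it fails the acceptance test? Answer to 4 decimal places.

P(F|B1) = 0.95·0.163 + 0.05·0.111 = 0.15485 + 0.00555 = 0.1604
P(F|B2) = 0.89·0.159 + 0.11·0.096 = 0.14151 + 0.01056 = 0.15207
P(F|B3) = 0.58·0.109 + 0.42·0.232 = 0.06322 + 0.09744 = 0.16066
Then overall,
P(F) = 0.39·0.1604 + 0.1·0.15207 + 0.51·0.16066
      = 0.062556 + 0.015207 + 0.0819366 = 0.1596996

P(F) ≈ 0.1597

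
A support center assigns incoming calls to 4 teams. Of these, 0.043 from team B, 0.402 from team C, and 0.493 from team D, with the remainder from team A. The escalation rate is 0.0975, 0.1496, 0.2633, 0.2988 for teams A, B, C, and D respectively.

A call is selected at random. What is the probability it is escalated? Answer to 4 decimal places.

P(E) ≈ 0.2656

P(A) = 1 − (0.043 + 0.402 + 0.493) = 0.062.
P(E) = P(E|A)·P(A) + P(E|B)·P(B) + P(E|C)·P(C) + P(E|D)·P(D)
      = 0.0975·0.062 + 0.1496·0.043 + 0.2633·0.402 + 0.2988·0.493
      = 0.006045 + 0.0064328 + 0.1058466 + 0.1473084 = 0.2656328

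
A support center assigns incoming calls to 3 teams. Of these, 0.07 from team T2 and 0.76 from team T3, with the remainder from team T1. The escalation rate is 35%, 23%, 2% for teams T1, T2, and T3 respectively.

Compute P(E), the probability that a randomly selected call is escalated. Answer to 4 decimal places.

P(T1) = 1 − (0.07 + 0.76) = 0.17.
Using total probability over the partition,
P(E) = P(E|T1)·P(T1) + P(E|T2)·P(T2) + P(E|T3)·P(T3)
      = 0.35·0.17 + 0.23·0.07 + 0.02·0.76
      = 0.0595 + 0.0161 + 0.0152 = 0.0908

P(E) ≈ 0.0908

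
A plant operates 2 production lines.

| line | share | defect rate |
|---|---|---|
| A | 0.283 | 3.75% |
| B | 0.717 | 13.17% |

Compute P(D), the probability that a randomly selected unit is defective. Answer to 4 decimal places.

P(D) ≈ 0.1050

P(D) = P(D|A)·P(A) + P(D|B)·P(B)
      = 0.0375·0.283 + 0.1317·0.717
      = 0.0106125 + 0.0944289 = 0.1050414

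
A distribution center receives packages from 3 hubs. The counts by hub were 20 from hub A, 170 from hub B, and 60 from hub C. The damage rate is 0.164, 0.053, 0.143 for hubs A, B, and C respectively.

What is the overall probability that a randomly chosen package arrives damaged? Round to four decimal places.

Total: 20 + 170 + 60 = 250.
P(A) = 20/250 = 0.08. P(B) = 170/250 = 0.68. P(C) = 60/250 = 0.24.
P(D) = P(D|A)·P(A) + P(D|B)·P(B) + P(D|C)·P(C)
      = 0.164·0.08 + 0.053·0.68 + 0.143·0.24
      = 0.01312 + 0.03604 + 0.03432 = 0.08348

0.0835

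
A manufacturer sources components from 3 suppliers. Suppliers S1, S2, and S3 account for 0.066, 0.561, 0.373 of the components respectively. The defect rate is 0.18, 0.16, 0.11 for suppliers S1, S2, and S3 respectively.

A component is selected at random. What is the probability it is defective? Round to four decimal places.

P(D) = P(D|S1)·P(S1) + P(D|S2)·P(S2) + P(D|S3)·P(S3)
      = 0.18·0.066 + 0.16·0.561 + 0.11·0.373
      = 0.01188 + 0.08976 + 0.04103 = 0.14267

0.1427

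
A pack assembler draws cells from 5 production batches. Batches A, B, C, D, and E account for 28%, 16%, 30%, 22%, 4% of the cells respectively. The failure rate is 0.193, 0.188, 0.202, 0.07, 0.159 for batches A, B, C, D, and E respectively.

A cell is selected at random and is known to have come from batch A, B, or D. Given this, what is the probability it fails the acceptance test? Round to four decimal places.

Let S = {A, B, D}.
P(S) = 0.28 + 0.16 + 0.22 = 0.66.
P(F ∩ S) = 0.193·0.28 + 0.188·0.16 + 0.07·0.22 = 0.05404 + 0.03008 + 0.0154 = 0.09952.
P(F | S) = 0.09952 / 0.66 = 0.150788…

P(F|S) ≈ 0.1508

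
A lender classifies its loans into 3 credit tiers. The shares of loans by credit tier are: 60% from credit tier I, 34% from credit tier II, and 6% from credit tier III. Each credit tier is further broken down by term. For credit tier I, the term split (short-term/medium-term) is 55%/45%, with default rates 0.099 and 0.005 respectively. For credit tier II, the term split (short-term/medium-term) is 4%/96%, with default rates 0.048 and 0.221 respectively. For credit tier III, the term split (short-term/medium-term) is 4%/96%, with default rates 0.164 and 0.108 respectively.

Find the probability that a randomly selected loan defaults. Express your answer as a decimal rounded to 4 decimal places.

P(D|I) = 0.55·0.099 + 0.45·0.005 = 0.05445 + 0.00225 = 0.0567
P(D|II) = 0.04·0.048 + 0.96·0.221 = 0.00192 + 0.21216 = 0.21408
P(D|III) = 0.04·0.164 + 0.96·0.108 = 0.00656 + 0.10368 = 0.11024
By total probability over the outer partition,
P(D) = 0.6·0.0567 + 0.34·0.21408 + 0.06·0.11024
      = 0.03402 + 0.0727872 + 0.0066144 = 0.1134216

P(D) ≈ 0.1134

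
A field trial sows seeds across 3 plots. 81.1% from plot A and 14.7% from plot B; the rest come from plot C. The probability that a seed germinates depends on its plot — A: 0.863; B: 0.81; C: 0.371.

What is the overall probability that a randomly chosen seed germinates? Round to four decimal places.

P(G) ≈ 0.8345

P(C) = 1 − (0.811 + 0.147) = 0.042.
Using total probability over the partition,
P(G) = P(G|A)·P(A) + P(G|B)·P(B) + P(G|C)·P(C)
      = 0.863·0.811 + 0.81·0.147 + 0.371·0.042
      = 0.699893 + 0.11907 + 0.015582 = 0.834545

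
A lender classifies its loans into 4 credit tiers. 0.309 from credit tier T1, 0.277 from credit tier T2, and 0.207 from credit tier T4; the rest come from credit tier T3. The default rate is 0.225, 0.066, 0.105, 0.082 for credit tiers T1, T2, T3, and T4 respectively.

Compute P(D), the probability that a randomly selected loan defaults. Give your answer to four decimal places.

P(T3) = 1 − (0.309 + 0.277 + 0.207) = 0.207.
P(D) = P(D|T1)·P(T1) + P(D|T2)·P(T2) + P(D|T3)·P(T3) + P(D|T4)·P(T4)
      = 0.225·0.309 + 0.066·0.277 + 0.105·0.207 + 0.082·0.207
      = 0.069525 + 0.018282 + 0.021735 + 0.016974 = 0.126516

0.1265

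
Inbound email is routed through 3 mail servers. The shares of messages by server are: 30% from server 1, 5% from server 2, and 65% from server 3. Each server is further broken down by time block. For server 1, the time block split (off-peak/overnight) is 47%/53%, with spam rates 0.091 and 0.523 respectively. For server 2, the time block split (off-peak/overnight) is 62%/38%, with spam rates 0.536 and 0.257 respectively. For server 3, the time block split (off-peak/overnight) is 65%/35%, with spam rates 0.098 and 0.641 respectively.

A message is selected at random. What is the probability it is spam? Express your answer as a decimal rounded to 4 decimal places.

P(S|1) = 0.47·0.091 + 0.53·0.523 = 0.04277 + 0.27719 = 0.31996
P(S|2) = 0.62·0.536 + 0.38·0.257 = 0.33232 + 0.09766 = 0.42998
P(S|3) = 0.65·0.098 + 0.35·0.641 = 0.0637 + 0.22435 = 0.28805
By total probability over the outer partition,
P(S) = 0.3·0.31996 + 0.05·0.42998 + 0.65·0.28805
      = 0.095988 + 0.021499 + 0.1872325 = 0.3047195

P(S) ≈ 0.3047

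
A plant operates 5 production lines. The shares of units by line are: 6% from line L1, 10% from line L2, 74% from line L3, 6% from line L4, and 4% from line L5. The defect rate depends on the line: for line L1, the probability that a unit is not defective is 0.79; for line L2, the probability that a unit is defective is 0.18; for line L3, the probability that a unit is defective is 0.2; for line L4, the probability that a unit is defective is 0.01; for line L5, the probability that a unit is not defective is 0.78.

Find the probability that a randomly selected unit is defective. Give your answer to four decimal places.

0.1880

P(D|L1) = 1 − 0.79 = 0.21.
P(D|L5) = 1 − 0.78 = 0.22.
By the law of total probability,
P(D) = P(D|L1)·P(L1) + P(D|L2)·P(L2) + P(D|L3)·P(L3) + P(D|L4)·P(L4) + P(D|L5)·P(L5)
      = 0.21·0.06 + 0.18·0.1 + 0.2·0.74 + 0.01·0.06 + 0.22·0.04
      = 0.0126 + 0.018 + 0.148 + 0.0006 + 0.0088 = 0.188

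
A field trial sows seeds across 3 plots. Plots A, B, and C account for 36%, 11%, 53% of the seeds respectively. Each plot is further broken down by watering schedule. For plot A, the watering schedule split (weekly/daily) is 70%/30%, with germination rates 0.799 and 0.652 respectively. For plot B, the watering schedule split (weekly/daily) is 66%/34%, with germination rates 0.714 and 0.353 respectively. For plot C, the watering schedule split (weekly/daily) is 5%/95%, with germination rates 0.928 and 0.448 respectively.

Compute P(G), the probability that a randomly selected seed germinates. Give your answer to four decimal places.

P(G) ≈ 0.5870

P(G|A) = 0.7·0.799 + 0.3·0.652 = 0.5593 + 0.1956 = 0.7549
P(G|B) = 0.66·0.714 + 0.34·0.353 = 0.47124 + 0.12002 = 0.59126
P(G|C) = 0.05·0.928 + 0.95·0.448 = 0.0464 + 0.4256 = 0.472
Then overall,
P(G) = 0.36·0.7549 + 0.11·0.59126 + 0.53·0.472
      = 0.271764 + 0.0650386 + 0.25016 = 0.5869626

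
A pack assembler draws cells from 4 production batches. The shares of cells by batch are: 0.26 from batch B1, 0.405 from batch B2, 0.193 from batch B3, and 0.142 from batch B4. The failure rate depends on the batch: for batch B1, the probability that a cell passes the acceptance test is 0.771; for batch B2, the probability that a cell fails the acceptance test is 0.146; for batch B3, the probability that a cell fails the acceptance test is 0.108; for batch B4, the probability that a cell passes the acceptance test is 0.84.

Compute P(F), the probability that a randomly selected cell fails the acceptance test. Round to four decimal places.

0.1622

P(F|B1) = 1 − 0.771 = 0.229.
P(F|B4) = 1 − 0.84 = 0.16.
Summing over the partition,
P(F) = P(F|B1)·P(B1) + P(F|B2)·P(B2) + P(F|B3)·P(B3) + P(F|B4)·P(B4)
      = 0.229·0.26 + 0.146·0.405 + 0.108·0.193 + 0.16·0.142
      = 0.05954 + 0.05913 + 0.020844 + 0.02272 = 0.162234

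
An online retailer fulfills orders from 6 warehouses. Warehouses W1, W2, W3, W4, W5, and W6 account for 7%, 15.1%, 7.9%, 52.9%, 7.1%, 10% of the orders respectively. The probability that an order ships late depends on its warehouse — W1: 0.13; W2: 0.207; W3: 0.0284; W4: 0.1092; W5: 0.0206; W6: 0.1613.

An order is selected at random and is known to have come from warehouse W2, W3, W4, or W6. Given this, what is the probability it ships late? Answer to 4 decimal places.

Let S = {W2, W3, W4, W6}.
P(S) = 0.151 + 0.079 + 0.529 + 0.1 = 0.859.
P(L ∩ S) = 0.207·0.151 + 0.0284·0.079 + 0.1092·0.529 + 0.1613·0.1 = 0.031257 + 0.0022436 + 0.0577668 + 0.01613 = 0.1073974.
P(L | S) = 0.1073974 / 0.859 = 0.125026…

P(L|S) ≈ 0.1250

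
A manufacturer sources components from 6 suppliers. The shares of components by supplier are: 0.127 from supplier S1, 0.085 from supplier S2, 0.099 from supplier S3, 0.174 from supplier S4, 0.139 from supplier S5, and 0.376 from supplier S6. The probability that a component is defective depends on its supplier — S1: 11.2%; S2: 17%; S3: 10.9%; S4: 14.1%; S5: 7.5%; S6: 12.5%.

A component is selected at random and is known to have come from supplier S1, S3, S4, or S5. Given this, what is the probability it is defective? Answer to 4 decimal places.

P(D|S) ≈ 0.1113

Let S = {S1, S3, S4, S5}.
P(S) = 0.127 + 0.099 + 0.174 + 0.139 = 0.539.
P(D ∩ S) = 0.112·0.127 + 0.109·0.099 + 0.141·0.174 + 0.075·0.139 = 0.014224 + 0.010791 + 0.024534 + 0.010425 = 0.059974.
P(D | S) = 0.059974 / 0.539 = 0.111269…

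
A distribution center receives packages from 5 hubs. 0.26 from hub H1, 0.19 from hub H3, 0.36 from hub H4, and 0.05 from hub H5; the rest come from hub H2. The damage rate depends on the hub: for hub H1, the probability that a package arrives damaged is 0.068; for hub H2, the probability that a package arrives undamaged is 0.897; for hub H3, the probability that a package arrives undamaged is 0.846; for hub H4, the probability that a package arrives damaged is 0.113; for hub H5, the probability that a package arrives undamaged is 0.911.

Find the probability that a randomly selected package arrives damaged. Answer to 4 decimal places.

0.1065

P(H2) = 1 − (0.26 + 0.19 + 0.36 + 0.05) = 0.14.
P(D|H2) = 1 − 0.897 = 0.103.
P(D|H3) = 1 − 0.846 = 0.154.
P(D|H5) = 1 − 0.911 = 0.089.
By the law of total probability,
P(D) = P(D|H1)·P(H1) + P(D|H2)·P(H2) + P(D|H3)·P(H3) + P(D|H4)·P(H4) + P(D|H5)·P(H5)
      = 0.068·0.26 + 0.103·0.14 + 0.154·0.19 + 0.113·0.36 + 0.089·0.05
      = 0.01768 + 0.01442 + 0.02926 + 0.04068 + 0.00445 = 0.10649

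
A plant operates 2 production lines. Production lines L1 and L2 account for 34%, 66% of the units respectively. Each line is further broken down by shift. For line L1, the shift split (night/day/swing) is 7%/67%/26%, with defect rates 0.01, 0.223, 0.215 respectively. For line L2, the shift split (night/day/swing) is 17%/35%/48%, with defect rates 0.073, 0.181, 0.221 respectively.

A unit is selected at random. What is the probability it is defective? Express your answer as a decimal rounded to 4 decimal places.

0.1901

P(D|L1) = 0.07·0.01 + 0.67·0.223 + 0.26·0.215 = 0.0007 + 0.14941 + 0.0559 = 0.20601
P(D|L2) = 0.17·0.073 + 0.35·0.181 + 0.48·0.221 = 0.01241 + 0.06335 + 0.10608 = 0.18184
By total probability over the outer partition,
P(D) = 0.34·0.20601 + 0.66·0.18184
      = 0.0700434 + 0.1200144 = 0.1900578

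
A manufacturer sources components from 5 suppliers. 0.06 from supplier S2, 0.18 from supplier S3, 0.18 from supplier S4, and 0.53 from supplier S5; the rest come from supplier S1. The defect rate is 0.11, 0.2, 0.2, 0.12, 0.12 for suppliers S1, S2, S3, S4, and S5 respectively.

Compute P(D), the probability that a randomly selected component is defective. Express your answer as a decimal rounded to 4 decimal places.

P(S1) = 1 − (0.06 + 0.18 + 0.18 + 0.53) = 0.05.
P(D) = P(D|S1)·P(S1) + P(D|S2)·P(S2) + P(D|S3)·P(S3) + P(D|S4)·P(S4) + P(D|S5)·P(S5)
      = 0.11·0.05 + 0.2·0.06 + 0.2·0.18 + 0.12·0.18 + 0.12·0.53
      = 0.0055 + 0.012 + 0.036 + 0.0216 + 0.0636 = 0.1387

0.1387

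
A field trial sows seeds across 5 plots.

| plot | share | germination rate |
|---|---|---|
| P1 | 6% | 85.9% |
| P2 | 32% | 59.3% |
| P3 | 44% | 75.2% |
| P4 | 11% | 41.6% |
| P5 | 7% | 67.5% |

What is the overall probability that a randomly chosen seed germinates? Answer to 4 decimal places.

P(G) ≈ 0.6652

P(G) = P(G|P1)·P(P1) + P(G|P2)·P(P2) + P(G|P3)·P(P3) + P(G|P4)·P(P4) + P(G|P5)·P(P5)
      = 0.859·0.06 + 0.593·0.32 + 0.752·0.44 + 0.416·0.11 + 0.675·0.07
      = 0.05154 + 0.18976 + 0.33088 + 0.04576 + 0.04725 = 0.66519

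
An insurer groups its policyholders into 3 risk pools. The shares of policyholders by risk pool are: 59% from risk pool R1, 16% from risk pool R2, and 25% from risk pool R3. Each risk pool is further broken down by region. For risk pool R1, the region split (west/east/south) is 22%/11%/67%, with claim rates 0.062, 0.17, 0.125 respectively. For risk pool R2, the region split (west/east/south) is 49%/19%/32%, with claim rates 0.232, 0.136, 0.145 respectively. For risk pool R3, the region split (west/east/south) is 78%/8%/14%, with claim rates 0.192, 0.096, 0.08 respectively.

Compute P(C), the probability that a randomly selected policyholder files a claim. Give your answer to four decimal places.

P(C|R1) = 0.22·0.062 + 0.11·0.17 + 0.67·0.125 = 0.01364 + 0.0187 + 0.08375 = 0.11609
P(C|R2) = 0.49·0.232 + 0.19·0.136 + 0.32·0.145 = 0.11368 + 0.02584 + 0.0464 = 0.18592
P(C|R3) = 0.78·0.192 + 0.08·0.096 + 0.14·0.08 = 0.14976 + 0.00768 + 0.0112 = 0.16864
By total probability over the outer partition,
P(C) = 0.59·0.11609 + 0.16·0.18592 + 0.25·0.16864
      = 0.0684931 + 0.0297472 + 0.04216 = 0.1404003

P(C) ≈ 0.1404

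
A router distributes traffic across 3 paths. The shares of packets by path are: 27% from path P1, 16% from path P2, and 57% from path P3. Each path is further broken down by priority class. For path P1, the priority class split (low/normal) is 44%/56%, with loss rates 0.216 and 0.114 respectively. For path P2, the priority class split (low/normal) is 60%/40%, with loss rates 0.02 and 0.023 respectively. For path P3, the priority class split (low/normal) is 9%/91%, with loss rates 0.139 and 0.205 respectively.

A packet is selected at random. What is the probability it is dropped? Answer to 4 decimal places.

0.1598

P(L|P1) = 0.44·0.216 + 0.56·0.114 = 0.09504 + 0.06384 = 0.15888
P(L|P2) = 0.6·0.02 + 0.4·0.023 = 0.012 + 0.0092 = 0.0212
P(L|P3) = 0.09·0.139 + 0.91·0.205 = 0.01251 + 0.18655 = 0.19906
By total probability over the outer partition,
P(L) = 0.27·0.15888 + 0.16·0.0212 + 0.57·0.19906
      = 0.0428976 + 0.003392 + 0.1134642 = 0.1597538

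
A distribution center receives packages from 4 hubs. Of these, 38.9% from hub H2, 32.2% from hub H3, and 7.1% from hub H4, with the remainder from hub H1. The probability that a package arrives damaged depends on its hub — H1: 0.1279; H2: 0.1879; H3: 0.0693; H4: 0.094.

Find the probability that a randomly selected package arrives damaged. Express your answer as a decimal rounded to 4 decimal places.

P(D) ≈ 0.1300

P(H1) = 1 − (0.389 + 0.322 + 0.071) = 0.218.
P(D) = P(D|H1)·P(H1) + P(D|H2)·P(H2) + P(D|H3)·P(H3) + P(D|H4)·P(H4)
      = 0.1279·0.218 + 0.1879·0.389 + 0.0693·0.322 + 0.094·0.071
      = 0.0278822 + 0.0730931 + 0.0223146 + 0.006674 = 0.1299639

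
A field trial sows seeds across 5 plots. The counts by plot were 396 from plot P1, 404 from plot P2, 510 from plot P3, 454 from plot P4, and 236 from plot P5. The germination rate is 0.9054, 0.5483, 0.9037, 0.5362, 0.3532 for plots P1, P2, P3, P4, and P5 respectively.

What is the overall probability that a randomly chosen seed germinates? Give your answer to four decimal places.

P(G) ≈ 0.6839

Total: 396 + 404 + 510 + 454 + 236 = 2000.
P(P1) = 396/2000 = 0.198. P(P2) = 404/2000 = 0.202. P(P3) = 510/2000 = 0.255. P(P4) = 454/2000 = 0.227. P(P5) = 236/2000 = 0.118.
Using total probability over the partition,
P(G) = P(G|P1)·P(P1) + P(G|P2)·P(P2) + P(G|P3)·P(P3) + P(G|P4)·P(P4) + P(G|P5)·P(P5)
      = 0.9054·0.198 + 0.5483·0.202 + 0.9037·0.255 + 0.5362·0.227 + 0.3532·0.118
      = 0.1792692 + 0.1107566 + 0.2304435 + 0.1217174 + 0.0416776 = 0.6838643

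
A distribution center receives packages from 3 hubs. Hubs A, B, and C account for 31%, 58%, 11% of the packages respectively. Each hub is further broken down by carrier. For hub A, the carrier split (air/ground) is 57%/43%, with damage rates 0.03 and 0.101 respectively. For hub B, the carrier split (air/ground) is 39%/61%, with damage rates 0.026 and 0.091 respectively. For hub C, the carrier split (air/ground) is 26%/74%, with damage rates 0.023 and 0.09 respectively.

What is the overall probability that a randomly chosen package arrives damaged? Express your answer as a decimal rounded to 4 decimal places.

P(D) ≈ 0.0648

P(D|A) = 0.57·0.03 + 0.43·0.101 = 0.0171 + 0.04343 = 0.06053
P(D|B) = 0.39·0.026 + 0.61·0.091 = 0.01014 + 0.05551 = 0.06565
P(D|C) = 0.26·0.023 + 0.74·0.09 = 0.00598 + 0.0666 = 0.07258
Then overall,
P(D) = 0.31·0.06053 + 0.58·0.06565 + 0.11·0.07258
      = 0.0187643 + 0.038077 + 0.0079838 = 0.0648251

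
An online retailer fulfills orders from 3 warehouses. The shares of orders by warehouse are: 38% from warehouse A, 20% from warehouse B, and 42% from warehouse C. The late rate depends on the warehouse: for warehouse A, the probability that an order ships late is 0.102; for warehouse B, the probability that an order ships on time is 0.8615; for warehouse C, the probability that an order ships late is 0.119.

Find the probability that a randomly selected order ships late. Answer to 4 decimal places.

P(L) ≈ 0.1164

P(L|B) = 1 − 0.8615 = 0.1385.
Summing over the partition,
P(L) = P(L|A)·P(A) + P(L|B)·P(B) + P(L|C)·P(C)
      = 0.102·0.38 + 0.1385·0.2 + 0.119·0.42
      = 0.03876 + 0.0277 + 0.04998 = 0.11644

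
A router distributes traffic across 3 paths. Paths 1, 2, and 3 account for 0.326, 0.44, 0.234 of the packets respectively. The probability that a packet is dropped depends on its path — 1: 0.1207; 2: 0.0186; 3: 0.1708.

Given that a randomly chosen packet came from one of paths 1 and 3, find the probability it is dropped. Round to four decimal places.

Let S = {1, 3}.
P(S) = 0.326 + 0.234 = 0.56.
P(L ∩ S) = 0.1207·0.326 + 0.1708·0.234 = 0.0393482 + 0.0399672 = 0.0793154.
P(L | S) = 0.0793154 / 0.56 = 0.141635…

0.1416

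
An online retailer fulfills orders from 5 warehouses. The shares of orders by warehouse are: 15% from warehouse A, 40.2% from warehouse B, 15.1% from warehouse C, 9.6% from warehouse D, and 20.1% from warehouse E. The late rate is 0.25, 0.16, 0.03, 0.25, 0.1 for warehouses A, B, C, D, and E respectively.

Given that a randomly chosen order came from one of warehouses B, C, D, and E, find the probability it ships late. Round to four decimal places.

Let S = {B, C, D, E}.
P(S) = 0.402 + 0.151 + 0.096 + 0.201 = 0.85.
P(L ∩ S) = 0.16·0.402 + 0.03·0.151 + 0.25·0.096 + 0.1·0.201 = 0.06432 + 0.00453 + 0.024 + 0.0201 = 0.11295.
P(L | S) = 0.11295 / 0.85 = 0.132882…

0.1329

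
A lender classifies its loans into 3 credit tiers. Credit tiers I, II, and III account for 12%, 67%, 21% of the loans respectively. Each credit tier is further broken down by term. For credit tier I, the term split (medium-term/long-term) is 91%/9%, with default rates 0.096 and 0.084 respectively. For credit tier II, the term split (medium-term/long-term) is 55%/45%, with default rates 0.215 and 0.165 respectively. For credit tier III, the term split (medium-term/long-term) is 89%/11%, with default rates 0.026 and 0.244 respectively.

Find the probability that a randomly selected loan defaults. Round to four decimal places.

P(D|I) = 0.91·0.096 + 0.09·0.084 = 0.08736 + 0.00756 = 0.09492
P(D|II) = 0.55·0.215 + 0.45·0.165 = 0.11825 + 0.07425 = 0.1925
P(D|III) = 0.89·0.026 + 0.11·0.244 = 0.02314 + 0.02684 = 0.04998
By total probability over the outer partition,
P(D) = 0.12·0.09492 + 0.67·0.1925 + 0.21·0.04998
      = 0.0113904 + 0.128975 + 0.0104958 = 0.1508612

P(D) ≈ 0.1509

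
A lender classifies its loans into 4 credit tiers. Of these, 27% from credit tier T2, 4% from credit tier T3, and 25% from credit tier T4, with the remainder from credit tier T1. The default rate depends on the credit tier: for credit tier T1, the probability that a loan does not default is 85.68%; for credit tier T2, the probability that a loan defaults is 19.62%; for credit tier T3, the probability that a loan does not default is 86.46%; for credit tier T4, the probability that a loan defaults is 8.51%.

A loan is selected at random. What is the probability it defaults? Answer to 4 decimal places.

P(T1) = 1 − (0.27 + 0.04 + 0.25) = 0.44.
P(D|T1) = 1 − 0.8568 = 0.1432.
P(D|T3) = 1 − 0.8646 = 0.1354.
P(D) = P(D|T1)·P(T1) + P(D|T2)·P(T2) + P(D|T3)·P(T3) + P(D|T4)·P(T4)
      = 0.1432·0.44 + 0.1962·0.27 + 0.1354·0.04 + 0.0851·0.25
      = 0.063008 + 0.052974 + 0.005416 + 0.021275 = 0.142673

0.1427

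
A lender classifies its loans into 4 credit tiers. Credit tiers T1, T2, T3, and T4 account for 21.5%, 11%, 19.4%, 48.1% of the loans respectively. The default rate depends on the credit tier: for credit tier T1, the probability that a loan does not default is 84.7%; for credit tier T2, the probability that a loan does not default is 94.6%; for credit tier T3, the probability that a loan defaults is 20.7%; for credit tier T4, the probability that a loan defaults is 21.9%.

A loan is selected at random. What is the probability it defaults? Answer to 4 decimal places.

0.1843

P(D|T1) = 1 − 0.847 = 0.153.
P(D|T2) = 1 − 0.946 = 0.054.
P(D) = P(D|T1)·P(T1) + P(D|T2)·P(T2) + P(D|T3)·P(T3) + P(D|T4)·P(T4)
      = 0.153·0.215 + 0.054·0.11 + 0.207·0.194 + 0.219·0.481
      = 0.032895 + 0.00594 + 0.040158 + 0.105339 = 0.184332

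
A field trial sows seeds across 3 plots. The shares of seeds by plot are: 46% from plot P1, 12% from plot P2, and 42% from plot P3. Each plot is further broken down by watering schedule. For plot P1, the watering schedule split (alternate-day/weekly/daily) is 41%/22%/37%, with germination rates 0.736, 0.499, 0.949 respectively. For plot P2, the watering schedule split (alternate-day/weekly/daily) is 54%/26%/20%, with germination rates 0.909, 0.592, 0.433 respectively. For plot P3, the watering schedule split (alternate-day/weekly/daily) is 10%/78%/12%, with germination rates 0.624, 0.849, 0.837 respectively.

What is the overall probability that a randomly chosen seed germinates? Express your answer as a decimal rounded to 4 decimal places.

P(G) ≈ 0.7851

P(G|P1) = 0.41·0.736 + 0.22·0.499 + 0.37·0.949 = 0.30176 + 0.10978 + 0.35113 = 0.76267
P(G|P2) = 0.54·0.909 + 0.26·0.592 + 0.2·0.433 = 0.49086 + 0.15392 + 0.0866 = 0.73138
P(G|P3) = 0.1·0.624 + 0.78·0.849 + 0.12·0.837 = 0.0624 + 0.66222 + 0.10044 = 0.82506
Then overall,
P(G) = 0.46·0.76267 + 0.12·0.73138 + 0.42·0.82506
      = 0.3508282 + 0.0877656 + 0.3465252 = 0.785119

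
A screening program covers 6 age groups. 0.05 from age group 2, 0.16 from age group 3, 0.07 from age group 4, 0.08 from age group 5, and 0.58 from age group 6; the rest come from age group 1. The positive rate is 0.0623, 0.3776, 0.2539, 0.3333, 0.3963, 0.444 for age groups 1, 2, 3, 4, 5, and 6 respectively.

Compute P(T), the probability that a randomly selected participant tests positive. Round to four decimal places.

P(1) = 1 − (0.05 + 0.16 + 0.07 + 0.08 + 0.58) = 0.06.
P(T) = P(T|1)·P(1) + P(T|2)·P(2) + P(T|3)·P(3) + P(T|4)·P(4) + P(T|5)·P(5) + P(T|6)·P(6)
      = 0.0623·0.06 + 0.3776·0.05 + 0.2539·0.16 + 0.3333·0.07 + 0.3963·0.08 + 0.444·0.58
      = 0.003738 + 0.01888 + 0.040624 + 0.023331 + 0.031704 + 0.25752 = 0.375797

0.3758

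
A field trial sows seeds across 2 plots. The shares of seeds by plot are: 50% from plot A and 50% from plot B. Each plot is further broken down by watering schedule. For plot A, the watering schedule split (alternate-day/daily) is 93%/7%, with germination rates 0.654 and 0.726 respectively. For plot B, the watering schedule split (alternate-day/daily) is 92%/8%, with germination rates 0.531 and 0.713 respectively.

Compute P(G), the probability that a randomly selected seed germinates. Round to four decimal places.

0.6023

P(G|A) = 0.93·0.654 + 0.07·0.726 = 0.60822 + 0.05082 = 0.65904
P(G|B) = 0.92·0.531 + 0.08·0.713 = 0.48852 + 0.05704 = 0.54556
Then overall,
P(G) = 0.5·0.65904 + 0.5·0.54556
      = 0.32952 + 0.27278 = 0.6023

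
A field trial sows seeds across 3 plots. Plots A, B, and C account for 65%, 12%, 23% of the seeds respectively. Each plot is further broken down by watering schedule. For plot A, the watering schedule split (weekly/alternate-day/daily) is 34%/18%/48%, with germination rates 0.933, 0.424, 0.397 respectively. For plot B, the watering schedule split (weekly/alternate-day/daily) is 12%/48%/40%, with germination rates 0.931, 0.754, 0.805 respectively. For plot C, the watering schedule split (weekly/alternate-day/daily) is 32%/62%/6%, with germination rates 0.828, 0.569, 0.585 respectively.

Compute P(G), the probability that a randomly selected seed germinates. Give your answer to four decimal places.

P(G|A) = 0.34·0.933 + 0.18·0.424 + 0.48·0.397 = 0.31722 + 0.07632 + 0.19056 = 0.5841
P(G|B) = 0.12·0.931 + 0.48·0.754 + 0.4·0.805 = 0.11172 + 0.36192 + 0.322 = 0.79564
P(G|C) = 0.32·0.828 + 0.62·0.569 + 0.06·0.585 = 0.26496 + 0.35278 + 0.0351 = 0.65284
By total probability over the outer partition,
P(G) = 0.65·0.5841 + 0.12·0.79564 + 0.23·0.65284
      = 0.379665 + 0.0954768 + 0.1501532 = 0.625295

0.6253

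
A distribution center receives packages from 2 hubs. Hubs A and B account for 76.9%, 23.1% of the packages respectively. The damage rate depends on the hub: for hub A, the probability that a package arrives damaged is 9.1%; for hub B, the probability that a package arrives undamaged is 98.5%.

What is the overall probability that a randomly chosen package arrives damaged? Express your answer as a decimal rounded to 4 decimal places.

P(D|B) = 1 − 0.985 = 0.015.
Summing over the partition,
P(D) = P(D|A)·P(A) + P(D|B)·P(B)
      = 0.091·0.769 + 0.015·0.231
      = 0.069979 + 0.003465 = 0.073444

0.0734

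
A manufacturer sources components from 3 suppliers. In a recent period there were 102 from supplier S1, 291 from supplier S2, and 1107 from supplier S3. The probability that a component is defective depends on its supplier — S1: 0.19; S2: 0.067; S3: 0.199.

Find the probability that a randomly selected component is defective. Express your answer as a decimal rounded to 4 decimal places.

Total: 102 + 291 + 1107 = 1500.
P(S1) = 102/1500 = 0.068. P(S2) = 291/1500 = 0.194. P(S3) = 1107/1500 = 0.738.
P(D) = P(D|S1)·P(S1) + P(D|S2)·P(S2) + P(D|S3)·P(S3)
      = 0.19·0.068 + 0.067·0.194 + 0.199·0.738
      = 0.01292 + 0.012998 + 0.146862 = 0.17278

P(D) ≈ 0.1728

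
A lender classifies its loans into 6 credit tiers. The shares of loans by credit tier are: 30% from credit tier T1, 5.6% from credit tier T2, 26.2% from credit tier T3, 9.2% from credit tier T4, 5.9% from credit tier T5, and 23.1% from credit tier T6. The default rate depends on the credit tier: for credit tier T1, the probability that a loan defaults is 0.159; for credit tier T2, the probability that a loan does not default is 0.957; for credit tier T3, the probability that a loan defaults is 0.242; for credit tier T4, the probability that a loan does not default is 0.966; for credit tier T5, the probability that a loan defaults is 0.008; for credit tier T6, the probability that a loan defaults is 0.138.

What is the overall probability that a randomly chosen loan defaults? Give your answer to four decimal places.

P(D) ≈ 0.1490

P(D|T2) = 1 − 0.957 = 0.043.
P(D|T4) = 1 − 0.966 = 0.034.
Using total probability over the partition,
P(D) = P(D|T1)·P(T1) + P(D|T2)·P(T2) + P(D|T3)·P(T3) + P(D|T4)·P(T4) + P(D|T5)·P(T5) + P(D|T6)·P(T6)
      = 0.159·0.3 + 0.043·0.056 + 0.242·0.262 + 0.034·0.092 + 0.008·0.059 + 0.138·0.231
      = 0.0477 + 0.002408 + 0.063404 + 0.003128 + 0.000472 + 0.031878 = 0.14899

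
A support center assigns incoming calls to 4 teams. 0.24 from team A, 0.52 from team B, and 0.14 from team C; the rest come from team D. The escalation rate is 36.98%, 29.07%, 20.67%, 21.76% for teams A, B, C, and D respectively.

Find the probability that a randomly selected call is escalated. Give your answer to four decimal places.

P(D) = 1 − (0.24 + 0.52 + 0.14) = 0.1.
P(E) = P(E|A)·P(A) + P(E|B)·P(B) + P(E|C)·P(C) + P(E|D)·P(D)
      = 0.3698·0.24 + 0.2907·0.52 + 0.2067·0.14 + 0.2176·0.1
      = 0.088752 + 0.151164 + 0.028938 + 0.02176 = 0.290614

P(E) ≈ 0.2906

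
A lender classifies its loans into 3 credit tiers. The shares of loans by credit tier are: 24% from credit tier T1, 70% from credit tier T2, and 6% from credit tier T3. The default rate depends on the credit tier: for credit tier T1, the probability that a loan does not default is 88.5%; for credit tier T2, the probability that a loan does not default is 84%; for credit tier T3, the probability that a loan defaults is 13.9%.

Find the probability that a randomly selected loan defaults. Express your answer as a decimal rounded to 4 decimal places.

P(D) ≈ 0.1479

P(D|T1) = 1 − 0.885 = 0.115.
P(D|T2) = 1 − 0.84 = 0.16.
Summing over the partition,
P(D) = P(D|T1)·P(T1) + P(D|T2)·P(T2) + P(D|T3)·P(T3)
      = 0.115·0.24 + 0.16·0.7 + 0.139·0.06
      = 0.0276 + 0.112 + 0.00834 = 0.14794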